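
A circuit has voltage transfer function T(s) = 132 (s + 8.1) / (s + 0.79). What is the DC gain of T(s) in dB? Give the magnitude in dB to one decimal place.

T(0) = 132 × 8.1 / 0.79 = 1353.4
20 log₁₀(1353.4) = 62.63 dB

62.6 dB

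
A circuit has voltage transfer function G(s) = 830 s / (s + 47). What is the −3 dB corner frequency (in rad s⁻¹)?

47 rad s⁻¹

For a single-pole high-pass, the −3 dB point is at the pole: ω = 47 rad s⁻¹.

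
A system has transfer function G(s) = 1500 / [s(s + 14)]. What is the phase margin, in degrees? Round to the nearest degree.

Gain crossover: |G(jω)| = 1 at ω ≈ 37.5 rad/s.
∠G(j37.5) = −90° − arctan(37.5/14) ≈ -159.52°
PM = 180° + (-159.52°) = 20.48°

20 deg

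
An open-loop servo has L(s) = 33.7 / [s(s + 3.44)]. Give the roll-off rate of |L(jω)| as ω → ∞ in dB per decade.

-40 dB/decade

With 0 zeros and 2 poles, the high-frequency asymptotic slope is 20 × (0 − 2) = -40 dB/decade.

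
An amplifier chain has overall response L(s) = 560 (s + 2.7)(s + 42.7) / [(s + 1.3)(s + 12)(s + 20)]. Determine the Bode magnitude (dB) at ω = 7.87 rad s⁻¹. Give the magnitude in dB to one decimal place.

|j7.87 + 2.7| = √(7.87² + 2.7²) = 8.32
|j7.87 + 42.7| = √(7.87² + 42.7²) = 43.42
|j7.87 + 1.3| = √(7.87² + 1.3²) = 7.977
|j7.87 + 12| = √(7.87² + 12²) = 14.35
|j7.87 + 20| = √(7.87² + 20²) = 21.49
|L(j7.87)| = 560 × 8.32 × 43.42 / (7.977 × 14.35 × 21.49) = 82.23
20 log₁₀(82.23) = 38.30 dB

38.3 dB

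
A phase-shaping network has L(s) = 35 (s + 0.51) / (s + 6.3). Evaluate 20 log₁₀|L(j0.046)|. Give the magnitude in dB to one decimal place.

9.1 dB

|j0.046 + 0.51| = √(0.046² + 0.51²) = 0.5121
|j0.046 + 6.3| = √(0.046² + 6.3²) = 6.3
|L(j0.046)| = 35 × 0.5121 / 6.3 = 2.8448
20 log₁₀(2.8448) = 9.08 dB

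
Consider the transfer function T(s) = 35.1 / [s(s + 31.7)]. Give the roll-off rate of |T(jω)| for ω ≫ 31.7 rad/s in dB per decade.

-40 dB/decade

With 0 zeros and 2 poles, the high-frequency asymptotic slope is 20 × (0 − 2) = -40 dB/decade.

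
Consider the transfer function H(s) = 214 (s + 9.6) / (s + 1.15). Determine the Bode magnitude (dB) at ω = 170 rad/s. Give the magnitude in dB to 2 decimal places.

46.62 dB

|j170 + 9.6| = √(170² + 9.6²) = 170.3
|j170 + 1.15| = √(170² + 1.15²) = 170
|H(j170)| = 214 × 170.3 / 170 = 214.34
20 log₁₀(214.34) = 46.622 dB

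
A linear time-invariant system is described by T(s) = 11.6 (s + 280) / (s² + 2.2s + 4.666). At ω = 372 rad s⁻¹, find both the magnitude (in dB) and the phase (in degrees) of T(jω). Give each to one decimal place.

|j372 + 280| = √(372² + 280²) = 465.6
|(j372)² + 2.2(j372) + 4.666| = |-1.3838e+05 + j818.4| = 1.384e+05
|T(j372)| = 11.6 × 465.6 / 1.384e+05 = 0.039029
20 log₁₀(0.039029) = -28.17 dB
∠(j372 + 280) = arctan(372/280) = 53.03°
∠[(j372)² + 2.2(j372) + 4.666] = ∠[-1.3838e+05 + j818.4] = 179.66°
∠T(j372) = 53.03° − 179.66° = -126.63°

|T| = -28.2 dB, ∠T = -126.6 deg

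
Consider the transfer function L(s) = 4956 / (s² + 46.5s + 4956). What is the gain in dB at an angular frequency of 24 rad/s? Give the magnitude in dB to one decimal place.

|(j24)² + 46.5(j24) + 4956| = |4380 + j1116| = 4520
|L(j24)| = 4956 / 4520 = 1.0965
20 log₁₀(1.0965) = 0.80 dB

0.8 dB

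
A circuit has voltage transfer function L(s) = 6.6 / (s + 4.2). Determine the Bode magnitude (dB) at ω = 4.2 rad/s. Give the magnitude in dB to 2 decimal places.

|j4.2 + 4.2| = √(4.2² + 4.2²) = 5.94
|L(j4.2)| = 6.6 / 5.94 = 1.1112
20 log₁₀(1.1112) = 0.916 dB

0.92 dB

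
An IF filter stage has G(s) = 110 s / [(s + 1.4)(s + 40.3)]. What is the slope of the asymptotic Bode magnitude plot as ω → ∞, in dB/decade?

-20 dB/decade

With 1 zero and 2 poles, the high-frequency asymptotic slope is 20 × (1 − 2) = -20 dB/decade.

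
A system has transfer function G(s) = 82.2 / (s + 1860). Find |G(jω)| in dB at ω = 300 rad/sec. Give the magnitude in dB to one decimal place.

|j300 + 1860| = √(300² + 1860²) = 1884
|G(j300)| = 82.2 / 1884 = 0.04363
20 log₁₀(0.04363) = -27.20 dB

-27.2 dB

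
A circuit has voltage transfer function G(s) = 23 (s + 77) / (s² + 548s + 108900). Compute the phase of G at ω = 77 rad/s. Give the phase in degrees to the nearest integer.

23 deg

∠(j77 + 77) = arctan(77/77) = 45.00°
∠[(j77)² + 548(j77) + 108900] = ∠[1.0297e+05 + j42196] = 22.28°
∠G(j77) = 45.00° − 22.28° = 22.72°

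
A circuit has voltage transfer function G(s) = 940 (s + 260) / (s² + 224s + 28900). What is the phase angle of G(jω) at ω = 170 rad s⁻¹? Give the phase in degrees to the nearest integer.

-57°

∠(j170 + 260) = arctan(170/260) = 33.18°
∠[(j170)² + 224(j170) + 28900] = ∠[0 + j38080] = 90.00°
∠G(j170) = 33.18° − 90.00° = -56.82°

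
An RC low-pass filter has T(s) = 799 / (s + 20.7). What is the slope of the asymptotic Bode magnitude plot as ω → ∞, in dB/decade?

-20 dB/decade

With 0 zeros and 1 pole, the high-frequency asymptotic slope is 20 × (0 − 1) = -20 dB/decade.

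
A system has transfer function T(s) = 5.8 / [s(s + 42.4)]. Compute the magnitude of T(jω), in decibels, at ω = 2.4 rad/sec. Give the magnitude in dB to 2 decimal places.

|j2.4 + 42.4| = √(2.4² + 42.4²) = 42.47
|j2.4| = 2.4
|T(j2.4)| = 5.8 / (42.47 × 2.4) = 0.056906
20 log₁₀(0.056906) = -24.897 dB

-24.90 dB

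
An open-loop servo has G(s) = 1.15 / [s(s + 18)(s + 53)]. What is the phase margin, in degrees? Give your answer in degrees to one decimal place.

90.0°

Gain crossover: |G(jω)| = 1 at ω ≈ 0.00121 rad/s.
∠G(j0.00121) = −90° − arctan(0.00121/18) − arctan(0.00121/53) ≈ -90.01°
PM = 180° + (-90.01°) = 89.99°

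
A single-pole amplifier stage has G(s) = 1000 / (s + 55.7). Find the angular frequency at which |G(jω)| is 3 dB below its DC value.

For a single-pole low-pass, the −3 dB point is at the pole: ω = 55.7 rad/s.

55.7 rad/s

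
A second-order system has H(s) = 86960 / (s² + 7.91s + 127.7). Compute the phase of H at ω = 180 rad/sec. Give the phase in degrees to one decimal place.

∠[(j180)² + 7.91(j180) + 127.7] = ∠[-32272 + j1423.8] = 177.47°
∠H(j180) = −177.47° = -177.47°

-177.5°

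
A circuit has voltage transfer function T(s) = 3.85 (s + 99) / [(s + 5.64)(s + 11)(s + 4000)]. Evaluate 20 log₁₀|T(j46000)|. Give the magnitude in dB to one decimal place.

|j46000 + 99| = √(46000² + 99²) = 4.6e+04
|j46000 + 5.64| = √(46000² + 5.64²) = 4.6e+04
|j46000 + 11| = √(46000² + 11²) = 4.6e+04
|j46000 + 4000| = √(46000² + 4000²) = 4.617e+04
|T(j46000)| = 3.85 × 4.6e+04 / (4.6e+04 × 4.6e+04 × 4.617e+04) = 1.8126e-09
20 log₁₀(1.8126e-09) = -174.83 dB

-174.8 dB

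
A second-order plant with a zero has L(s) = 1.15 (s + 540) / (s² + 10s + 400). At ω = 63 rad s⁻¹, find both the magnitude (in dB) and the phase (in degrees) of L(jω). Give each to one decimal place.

|L| = -15.3 dB, ∠L = -163.3°

|j63 + 540| = √(63² + 540²) = 543.7
|(j63)² + 10(j63) + 400| = |-3569 + j630| = 3624
|L(j63)| = 1.15 × 543.7 / 3624 = 0.17251
20 log₁₀(0.17251) = -15.26 dB
∠(j63 + 540) = arctan(63/540) = 6.65°
∠[(j63)² + 10(j63) + 400] = ∠[-3569 + j630] = 169.99°
∠L(j63) = 6.65° − 169.99° = -163.33°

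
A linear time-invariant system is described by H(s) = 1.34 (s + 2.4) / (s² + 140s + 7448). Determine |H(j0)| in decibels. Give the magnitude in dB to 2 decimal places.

H(0) = 1.34 × 2.4 / 7448 = 0.00043179
20 log₁₀(0.00043179) = -67.294 dB

-67.29 dB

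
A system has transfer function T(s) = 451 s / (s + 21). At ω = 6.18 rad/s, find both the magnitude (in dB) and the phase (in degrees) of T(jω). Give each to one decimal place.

|j6.18| = 6.18
|j6.18 + 21| = √(6.18² + 21²) = 21.89
|T(j6.18)| = 451 × 6.18 / 21.89 = 127.32
20 log₁₀(127.32) = 42.10 dB
∠(j6.18) = 90.00°
∠(j6.18 + 21) = arctan(6.18/21) = 16.40°
∠T(j6.18) = 90.00° − 16.40° = 73.60°

|T| = 42.1 dB, ∠T = 73.6 deg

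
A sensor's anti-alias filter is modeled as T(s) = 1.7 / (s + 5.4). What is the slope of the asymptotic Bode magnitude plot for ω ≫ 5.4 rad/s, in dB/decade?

With 0 zeros and 1 pole, the high-frequency asymptotic slope is 20 × (0 − 1) = -20 dB/decade.

-20 dB/decade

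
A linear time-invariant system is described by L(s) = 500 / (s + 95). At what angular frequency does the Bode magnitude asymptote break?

95 rad/s

The single real pole at s = −95 gives a corner at ω = 95 rad/s.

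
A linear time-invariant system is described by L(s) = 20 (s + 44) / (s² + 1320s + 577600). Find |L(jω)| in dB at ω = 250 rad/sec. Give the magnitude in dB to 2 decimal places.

|j250 + 44| = √(250² + 44²) = 253.8
|(j250)² + 1320(j250) + 577600| = |5.151e+05 + j3.3e+05| = 6.117e+05
|L(j250)| = 20 × 253.8 / 6.117e+05 = 0.008299
20 log₁₀(0.008299) = -41.619 dB

-41.62 dB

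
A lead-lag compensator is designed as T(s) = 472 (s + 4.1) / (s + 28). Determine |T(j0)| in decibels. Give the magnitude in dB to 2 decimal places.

36.79 dB

T(0) = 472 × 4.1 / 28 = 69.114
20 log₁₀(69.114) = 36.791 dB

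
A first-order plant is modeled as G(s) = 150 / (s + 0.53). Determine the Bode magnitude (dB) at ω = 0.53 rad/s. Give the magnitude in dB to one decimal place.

46.0 dB

|j0.53 + 0.53| = √(0.53² + 0.53²) = 0.7495
|G(j0.53)| = 150 / 0.7495 = 200.12
20 log₁₀(200.12) = 46.03 dB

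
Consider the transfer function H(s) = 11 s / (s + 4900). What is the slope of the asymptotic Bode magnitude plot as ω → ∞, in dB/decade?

0 dB/decade

With 1 zero and 1 pole, the high-frequency asymptotic slope is 20 × (1 − 1) = 0 dB/decade.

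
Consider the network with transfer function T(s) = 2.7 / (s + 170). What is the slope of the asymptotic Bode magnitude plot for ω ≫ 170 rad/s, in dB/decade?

With 0 zeros and 1 pole, the high-frequency asymptotic slope is 20 × (0 − 1) = -20 dB/decade.

-20 dB/decade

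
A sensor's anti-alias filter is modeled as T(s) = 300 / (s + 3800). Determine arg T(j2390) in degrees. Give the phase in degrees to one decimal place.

-32.2°

∠(j2390 + 3800) = arctan(2390/3800) = 32.17°
∠T(j2390) = −32.17° = -32.17°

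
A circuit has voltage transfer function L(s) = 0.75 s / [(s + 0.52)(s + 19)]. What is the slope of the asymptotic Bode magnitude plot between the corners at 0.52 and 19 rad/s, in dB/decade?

In this band the factors already past their corner are: 1 differentiator zero, pole at 0.52; net slope = 0 dB/decade.

0 dB/decade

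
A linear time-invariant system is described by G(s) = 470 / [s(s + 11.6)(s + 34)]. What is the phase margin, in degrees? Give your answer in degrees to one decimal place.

82.2°

Gain crossover: |G(jω)| = 1 at ω ≈ 1.18 rad/s.
∠G(j1.18) = −90° − arctan(1.18/11.6) − arctan(1.18/34) ≈ -97.83°
PM = 180° + (-97.83°) = 82.17°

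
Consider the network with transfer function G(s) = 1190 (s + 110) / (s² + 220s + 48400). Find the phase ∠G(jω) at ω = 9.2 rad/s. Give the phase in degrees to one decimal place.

2.4°

∠(j9.2 + 110) = arctan(9.2/110) = 4.78°
∠[(j9.2)² + 220(j9.2) + 48400] = ∠[48315 + j2024] = 2.40°
∠G(j9.2) = 4.78° − 2.40° = 2.38°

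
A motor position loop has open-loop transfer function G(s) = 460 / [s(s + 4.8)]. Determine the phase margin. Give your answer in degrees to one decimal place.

Gain crossover: |G(jω)| = 1 at ω ≈ 21.2 rad s⁻¹.
∠G(j21.2) = −90° − arctan(21.2/4.8) ≈ -167.23°
PM = 180° + (-167.23°) = 12.77°

12.8°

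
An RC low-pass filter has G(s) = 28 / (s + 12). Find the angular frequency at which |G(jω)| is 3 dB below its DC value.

12 rad s⁻¹

For a single-pole low-pass, the −3 dB point is at the pole: ω = 12 rad s⁻¹.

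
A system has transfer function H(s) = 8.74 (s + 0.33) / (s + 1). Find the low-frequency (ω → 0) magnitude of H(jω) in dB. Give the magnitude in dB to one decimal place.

9.2 dB

H(0) = 8.74 × 0.33 / 1 = 2.8842
20 log₁₀(2.8842) = 9.20 dB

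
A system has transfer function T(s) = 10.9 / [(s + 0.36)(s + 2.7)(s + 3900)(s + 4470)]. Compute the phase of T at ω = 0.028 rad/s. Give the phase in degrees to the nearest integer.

-5 deg

∠(j0.028 + 0.36) = arctan(0.028/0.36) = 4.45°
∠(j0.028 + 2.7) = arctan(0.028/2.7) = 0.59°
∠(j0.028 + 3900) = arctan(0.028/3900) = 0.00°
∠(j0.028 + 4470) = arctan(0.028/4470) = 0.00°
∠T(j0.028) = − (4.45° + 0.59° + 0.00° + 0.00°) = -5.04°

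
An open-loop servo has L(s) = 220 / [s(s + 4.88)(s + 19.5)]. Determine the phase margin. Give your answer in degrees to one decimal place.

60.4°

Gain crossover: |L(jω)| = 1 at ω ≈ 2.11 rad/s.
∠L(j2.11) = −90° − arctan(2.11/4.88) − arctan(2.11/19.5) ≈ -119.56°
PM = 180° + (-119.56°) = 60.44°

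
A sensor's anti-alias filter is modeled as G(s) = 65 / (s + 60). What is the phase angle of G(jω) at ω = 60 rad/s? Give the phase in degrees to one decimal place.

∠(j60 + 60) = arctan(60/60) = 45.00°
∠G(j60) = −45.00° = -45.00°

-45.0°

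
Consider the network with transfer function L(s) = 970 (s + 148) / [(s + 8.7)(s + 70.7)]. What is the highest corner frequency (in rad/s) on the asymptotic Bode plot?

Break frequencies occur at each pole and zero magnitude: 8.7 rad/s, 70.7 rad/s, 148 rad/s.
The highest is 148 rad/s.

148 rad/s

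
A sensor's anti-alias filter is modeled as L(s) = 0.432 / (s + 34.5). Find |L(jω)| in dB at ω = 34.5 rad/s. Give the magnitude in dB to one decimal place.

|j34.5 + 34.5| = √(34.5² + 34.5²) = 48.79
|L(j34.5)| = 0.432 / 48.79 = 0.0088542
20 log₁₀(0.0088542) = -41.06 dB

-41.1 dB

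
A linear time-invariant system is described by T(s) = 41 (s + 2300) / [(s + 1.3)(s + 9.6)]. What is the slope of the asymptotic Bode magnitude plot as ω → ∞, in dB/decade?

-20 dB/decade

With 1 zero and 2 poles, the high-frequency asymptotic slope is 20 × (1 − 2) = -20 dB/decade.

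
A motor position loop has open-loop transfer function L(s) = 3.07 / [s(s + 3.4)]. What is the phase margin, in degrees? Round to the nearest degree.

76°

Gain crossover: |L(jω)| = 1 at ω ≈ 0.874 rad s⁻¹.
∠L(j0.874) = −90° − arctan(0.874/3.4) ≈ -104.42°
PM = 180° + (-104.42°) = 75.58°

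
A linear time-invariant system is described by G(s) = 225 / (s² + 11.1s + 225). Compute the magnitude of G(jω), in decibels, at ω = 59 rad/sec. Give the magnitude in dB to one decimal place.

-23.4 dB

|(j59)² + 11.1(j59) + 225| = |-3256 + j654.9| = 3321
|G(j59)| = 225 / 3321 = 0.067746
20 log₁₀(0.067746) = -23.38 dB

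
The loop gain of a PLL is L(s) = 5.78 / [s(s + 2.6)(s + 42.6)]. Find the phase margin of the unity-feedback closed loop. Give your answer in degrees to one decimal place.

Gain crossover: |L(jω)| = 1 at ω ≈ 0.0522 rad s⁻¹.
∠L(j0.0522) = −90° − arctan(0.0522/2.6) − arctan(0.0522/42.6) ≈ -91.22°
PM = 180° + (-91.22°) = 88.78°

88.8°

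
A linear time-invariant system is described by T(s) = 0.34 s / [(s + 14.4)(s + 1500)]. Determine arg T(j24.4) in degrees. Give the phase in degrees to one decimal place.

29.6°

∠(j24.4) = 90.00°
∠(j24.4 + 14.4) = arctan(24.4/14.4) = 59.45°
∠(j24.4 + 1500) = arctan(24.4/1500) = 0.93°
∠T(j24.4) = 90.00° − (59.45° + 0.93°) = 29.62°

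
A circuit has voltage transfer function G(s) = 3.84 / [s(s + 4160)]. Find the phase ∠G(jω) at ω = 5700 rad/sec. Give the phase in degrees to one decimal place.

-143.9°

∠(j5700 + 4160) = arctan(5700/4160) = 53.88°
∠(j5700) = 90.00°
∠G(j5700) = − (53.88° + 90.00°) = -143.88°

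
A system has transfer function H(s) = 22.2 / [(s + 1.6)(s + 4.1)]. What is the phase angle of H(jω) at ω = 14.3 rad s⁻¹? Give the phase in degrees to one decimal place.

-157.6 deg

∠(j14.3 + 1.6) = arctan(14.3/1.6) = 83.62°
∠(j14.3 + 4.1) = arctan(14.3/4.1) = 74.00°
∠H(j14.3) = − (83.62° + 74.00°) = -157.62°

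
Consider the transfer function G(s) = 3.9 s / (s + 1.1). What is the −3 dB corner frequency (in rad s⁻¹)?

1.1 rad s⁻¹

For a single-pole high-pass, the −3 dB point is at the pole: ω = 1.1 rad s⁻¹.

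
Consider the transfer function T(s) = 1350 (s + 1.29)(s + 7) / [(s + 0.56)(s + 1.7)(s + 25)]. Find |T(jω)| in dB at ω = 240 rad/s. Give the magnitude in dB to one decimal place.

15.0 dB

|j240 + 1.29| = √(240² + 1.29²) = 240
|j240 + 7| = √(240² + 7²) = 240.1
|j240 + 0.56| = √(240² + 0.56²) = 240
|j240 + 1.7| = √(240² + 1.7²) = 240
|j240 + 25| = √(240² + 25²) = 241.3
|T(j240)| = 1350 × 240 × 240.1 / (240 × 240 × 241.3) = 5.597
20 log₁₀(5.597) = 14.96 dB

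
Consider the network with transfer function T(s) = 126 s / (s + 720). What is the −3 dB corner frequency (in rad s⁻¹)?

720 rad s⁻¹

For a single-pole high-pass, the −3 dB point is at the pole: ω = 720 rad s⁻¹.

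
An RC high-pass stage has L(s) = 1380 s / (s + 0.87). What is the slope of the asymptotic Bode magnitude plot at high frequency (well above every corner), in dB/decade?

0 dB/decade

With 1 zero and 1 pole, the high-frequency asymptotic slope is 20 × (1 − 1) = 0 dB/decade.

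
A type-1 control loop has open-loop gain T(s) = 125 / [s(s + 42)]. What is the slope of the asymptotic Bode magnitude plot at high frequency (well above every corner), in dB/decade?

With 0 zeros and 2 poles, the high-frequency asymptotic slope is 20 × (0 − 2) = -40 dB/decade.

-40 dB/decade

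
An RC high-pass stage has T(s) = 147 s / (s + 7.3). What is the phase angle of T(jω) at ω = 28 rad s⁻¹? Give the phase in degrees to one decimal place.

∠(j28) = 90.00°
∠(j28 + 7.3) = arctan(28/7.3) = 75.39°
∠T(j28) = 90.00° − 75.39° = 14.61°

14.6°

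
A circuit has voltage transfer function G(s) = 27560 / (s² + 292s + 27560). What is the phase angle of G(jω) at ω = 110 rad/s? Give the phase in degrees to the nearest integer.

∠[(j110)² + 292(j110) + 27560] = ∠[15460 + j32120] = 64.30°
∠G(j110) = −64.30° = -64.30°

-64 deg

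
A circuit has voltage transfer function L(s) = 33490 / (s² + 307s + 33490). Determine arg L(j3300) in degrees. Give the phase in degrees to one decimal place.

∠[(j3300)² + 307(j3300) + 33490] = ∠[-1.0857e+07 + j1.0131e+06] = 174.67°
∠L(j3300) = −174.67° = -174.67°

-174.7°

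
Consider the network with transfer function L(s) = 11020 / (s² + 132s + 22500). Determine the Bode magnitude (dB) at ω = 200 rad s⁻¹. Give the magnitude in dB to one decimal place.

|(j200)² + 132(j200) + 22500| = |-17500 + j26400| = 3.167e+04
|L(j200)| = 11020 / 3.167e+04 = 0.34793
20 log₁₀(0.34793) = -9.17 dB

-9.2 dB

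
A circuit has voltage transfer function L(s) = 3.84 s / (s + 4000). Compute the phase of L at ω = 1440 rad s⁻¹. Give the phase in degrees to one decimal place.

∠(j1440) = 90.00°
∠(j1440 + 4000) = arctan(1440/4000) = 19.80°
∠L(j1440) = 90.00° − 19.80° = 70.20°

70.2°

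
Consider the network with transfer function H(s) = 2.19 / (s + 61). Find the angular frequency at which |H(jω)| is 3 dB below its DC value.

61 rad/sec

For a single-pole low-pass, the −3 dB point is at the pole: ω = 61 rad/sec.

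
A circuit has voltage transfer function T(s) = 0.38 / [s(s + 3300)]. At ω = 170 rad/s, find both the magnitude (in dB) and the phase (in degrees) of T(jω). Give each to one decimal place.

|j170 + 3300| = √(170² + 3300²) = 3304
|j170| = 170
|T(j170)| = 0.38 / (3304 × 170) = 6.7646e-07
20 log₁₀(6.7646e-07) = -123.40 dB
∠(j170 + 3300) = arctan(170/3300) = 2.95°
∠(j170) = 90.00°
∠T(j170) = − (2.95° + 90.00°) = -92.95°

|T| = -123.4 dB, ∠T = -92.9 deg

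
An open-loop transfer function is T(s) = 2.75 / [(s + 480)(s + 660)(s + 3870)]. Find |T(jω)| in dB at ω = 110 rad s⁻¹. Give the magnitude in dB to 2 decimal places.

-173.33 dB

|j110 + 480| = √(110² + 480²) = 492.4
|j110 + 660| = √(110² + 660²) = 669.1
|j110 + 3870| = √(110² + 3870²) = 3872
|T(j110)| = 2.75 / (492.4 × 669.1 × 3872) = 2.1557e-09
20 log₁₀(2.1557e-09) = -173.328 dB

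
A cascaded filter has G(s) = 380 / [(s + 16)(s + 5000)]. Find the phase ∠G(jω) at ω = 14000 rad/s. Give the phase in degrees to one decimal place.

∠(j14000 + 16) = arctan(14000/16) = 89.93°
∠(j14000 + 5000) = arctan(14000/5000) = 70.35°
∠G(j14000) = − (89.93° + 70.35°) = -160.28°

-160.3 deg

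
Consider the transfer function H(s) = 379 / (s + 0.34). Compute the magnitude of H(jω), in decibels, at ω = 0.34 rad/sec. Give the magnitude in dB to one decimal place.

57.9 dB

|j0.34 + 0.34| = √(0.34² + 0.34²) = 0.4808
|H(j0.34)| = 379 / 0.4808 = 788.22
20 log₁₀(788.22) = 57.93 dB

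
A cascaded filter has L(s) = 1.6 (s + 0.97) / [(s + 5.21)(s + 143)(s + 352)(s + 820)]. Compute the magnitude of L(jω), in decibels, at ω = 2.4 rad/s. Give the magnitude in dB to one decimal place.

-155.1 dB

|j2.4 + 0.97| = √(2.4² + 0.97²) = 2.589
|j2.4 + 5.21| = √(2.4² + 5.21²) = 5.736
|j2.4 + 143| = √(2.4² + 143²) = 143
|j2.4 + 352| = √(2.4² + 352²) = 352
|j2.4 + 820| = √(2.4² + 820²) = 820
|L(j2.4)| = 1.6 × 2.589 / (5.736 × 143 × 352 × 820) = 1.749e-08
20 log₁₀(1.749e-08) = -155.14 dB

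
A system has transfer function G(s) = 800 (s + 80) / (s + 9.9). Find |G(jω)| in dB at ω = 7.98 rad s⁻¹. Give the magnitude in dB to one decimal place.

74.1 dB

|j7.98 + 80| = √(7.98² + 80²) = 80.4
|j7.98 + 9.9| = √(7.98² + 9.9²) = 12.72
|G(j7.98)| = 800 × 80.4 / 12.72 = 5058.1
20 log₁₀(5058.1) = 74.08 dB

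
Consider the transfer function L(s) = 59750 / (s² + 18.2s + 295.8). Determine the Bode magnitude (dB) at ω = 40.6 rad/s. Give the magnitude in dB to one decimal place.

|(j40.6)² + 18.2(j40.6) + 295.8| = |-1352.6 + j738.92| = 1541
|L(j40.6)| = 59750 / 1541 = 38.767
20 log₁₀(38.767) = 31.77 dB

31.8 dB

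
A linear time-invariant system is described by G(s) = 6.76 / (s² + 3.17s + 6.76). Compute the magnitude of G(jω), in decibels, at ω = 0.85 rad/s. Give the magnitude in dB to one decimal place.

|(j0.85)² + 3.17(j0.85) + 6.76| = |6.0375 + j2.6945| = 6.611
|G(j0.85)| = 6.76 / 6.611 = 1.0225
20 log₁₀(1.0225) = 0.19 dB

0.2 dB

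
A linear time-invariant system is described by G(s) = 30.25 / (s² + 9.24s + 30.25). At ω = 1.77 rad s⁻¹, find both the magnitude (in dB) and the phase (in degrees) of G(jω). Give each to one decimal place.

|(j1.77)² + 9.24(j1.77) + 30.25| = |27.117 + j16.355| = 31.67
|G(j1.77)| = 30.25 / 31.67 = 0.95524
20 log₁₀(0.95524) = -0.40 dB
∠[(j1.77)² + 9.24(j1.77) + 30.25] = ∠[27.117 + j16.355] = 31.09°
∠G(j1.77) = −31.09° = -31.09°

|G| = -0.4 dB, ∠G = -31.1°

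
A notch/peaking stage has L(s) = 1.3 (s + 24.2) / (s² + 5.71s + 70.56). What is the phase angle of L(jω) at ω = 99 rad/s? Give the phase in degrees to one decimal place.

∠(j99 + 24.2) = arctan(99/24.2) = 76.26°
∠[(j99)² + 5.71(j99) + 70.56] = ∠[-9730.4 + j565.29] = 176.68°
∠L(j99) = 76.26° − 176.68° = -100.41°

-100.4°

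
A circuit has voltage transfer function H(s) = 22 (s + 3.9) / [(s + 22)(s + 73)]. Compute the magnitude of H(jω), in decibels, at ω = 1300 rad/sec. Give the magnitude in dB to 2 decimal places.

-35.45 dB

|j1300 + 3.9| = √(1300² + 3.9²) = 1300
|j1300 + 22| = √(1300² + 22²) = 1300
|j1300 + 73| = √(1300² + 73²) = 1302
|H(j1300)| = 22 × 1300 / (1300 × 1302) = 0.016894
20 log₁₀(0.016894) = -35.445 dB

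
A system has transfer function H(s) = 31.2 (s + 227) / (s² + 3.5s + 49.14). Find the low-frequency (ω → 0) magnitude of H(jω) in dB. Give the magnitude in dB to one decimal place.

H(0) = 31.2 × 227 / 49.14 = 144.13
20 log₁₀(144.13) = 43.17 dB

43.2 dB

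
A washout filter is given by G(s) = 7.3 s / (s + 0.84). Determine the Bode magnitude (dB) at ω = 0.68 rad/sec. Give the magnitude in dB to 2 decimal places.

|j0.68| = 0.68
|j0.68 + 0.84| = √(0.68² + 0.84²) = 1.081
|G(j0.68)| = 7.3 × 0.68 / 1.081 = 4.5931
20 log₁₀(4.5931) = 13.242 dB

13.24 dB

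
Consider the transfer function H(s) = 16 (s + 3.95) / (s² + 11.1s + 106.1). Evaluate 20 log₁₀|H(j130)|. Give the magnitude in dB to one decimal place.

|j130 + 3.95| = √(130² + 3.95²) = 130.1
|(j130)² + 11.1(j130) + 106.1| = |-16794 + j1443| = 1.686e+04
|H(j130)| = 16 × 130.1 / 1.686e+04 = 0.12346
20 log₁₀(0.12346) = -18.17 dB

-18.2 dB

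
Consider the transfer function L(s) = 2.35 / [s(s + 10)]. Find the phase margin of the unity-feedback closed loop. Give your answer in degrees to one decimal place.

Gain crossover: |L(jω)| = 1 at ω ≈ 0.235 rad s⁻¹.
∠L(j0.235) = −90° − arctan(0.235/10) ≈ -91.35°
PM = 180° + (-91.35°) = 88.65°

88.7°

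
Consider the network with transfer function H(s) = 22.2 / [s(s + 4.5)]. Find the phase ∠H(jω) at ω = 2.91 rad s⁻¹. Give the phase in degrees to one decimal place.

∠(j2.91 + 4.5) = arctan(2.91/4.5) = 32.89°
∠(j2.91) = 90.00°
∠H(j2.91) = − (32.89° + 90.00°) = -122.89°

-122.9°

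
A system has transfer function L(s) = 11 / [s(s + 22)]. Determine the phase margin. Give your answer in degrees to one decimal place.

88.7°

Gain crossover: |L(jω)| = 1 at ω ≈ 0.5 rad/s.
∠L(j0.5) = −90° − arctan(0.5/22) ≈ -91.30°
PM = 180° + (-91.30°) = 88.70°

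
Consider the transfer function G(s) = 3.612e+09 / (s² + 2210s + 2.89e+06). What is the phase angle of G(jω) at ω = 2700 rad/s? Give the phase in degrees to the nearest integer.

-126 deg

∠[(j2700)² + 2210(j2700) + 2.89e+06] = ∠[-4.4e+06 + j5.967e+06] = 126.40°
∠G(j2700) = −126.40° = -126.40°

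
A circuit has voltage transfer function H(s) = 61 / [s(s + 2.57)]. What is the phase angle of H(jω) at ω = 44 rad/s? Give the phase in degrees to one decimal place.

-176.7 deg

∠(j44 + 2.57) = arctan(44/2.57) = 86.66°
∠(j44) = 90.00°
∠H(j44) = − (86.66° + 90.00°) = -176.66°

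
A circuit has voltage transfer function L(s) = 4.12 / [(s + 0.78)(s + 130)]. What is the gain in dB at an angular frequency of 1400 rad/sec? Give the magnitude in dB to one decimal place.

-113.6 dB

|j1400 + 0.78| = √(1400² + 0.78²) = 1400
|j1400 + 130| = √(1400² + 130²) = 1406
|L(j1400)| = 4.12 / (1400 × 1406) = 2.093e-06
20 log₁₀(2.093e-06) = -113.58 dB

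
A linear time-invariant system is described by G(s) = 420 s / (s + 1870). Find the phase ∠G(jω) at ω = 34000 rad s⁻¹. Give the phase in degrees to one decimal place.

∠(j34000) = 90.00°
∠(j34000 + 1870) = arctan(34000/1870) = 86.85°
∠G(j34000) = 90.00° − 86.85° = 3.15°

3.1°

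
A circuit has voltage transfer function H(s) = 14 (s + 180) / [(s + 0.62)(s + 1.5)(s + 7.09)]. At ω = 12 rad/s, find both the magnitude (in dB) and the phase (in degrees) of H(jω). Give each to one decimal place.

|j12 + 180| = √(12² + 180²) = 180.4
|j12 + 0.62| = √(12² + 0.62²) = 12.02
|j12 + 1.5| = √(12² + 1.5²) = 12.09
|j12 + 7.09| = √(12² + 7.09²) = 13.94
|H(j12)| = 14 × 180.4 / (12.02 × 12.09 × 13.94) = 1.247
20 log₁₀(1.247) = 1.92 dB
∠(j12 + 180) = arctan(12/180) = 3.81°
∠(j12 + 0.62) = arctan(12/0.62) = 87.04°
∠(j12 + 1.5) = arctan(12/1.5) = 82.87°
∠(j12 + 7.09) = arctan(12/7.09) = 59.42°
∠H(j12) = 3.81° − (87.04° + 82.87° + 59.42°) = -225.53°

|H| = 1.9 dB, ∠H = -225.5 deg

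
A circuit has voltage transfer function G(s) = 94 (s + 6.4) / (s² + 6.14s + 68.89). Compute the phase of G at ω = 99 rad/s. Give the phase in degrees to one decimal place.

-90.1°

∠(j99 + 6.4) = arctan(99/6.4) = 86.30°
∠[(j99)² + 6.14(j99) + 68.89] = ∠[-9732.1 + j607.86] = 176.43°
∠G(j99) = 86.30° − 176.43° = -90.12°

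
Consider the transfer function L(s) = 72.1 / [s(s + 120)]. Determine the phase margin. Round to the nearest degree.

Gain crossover: |L(jω)| = 1 at ω ≈ 0.601 rad s⁻¹.
∠L(j0.601) = −90° − arctan(0.601/120) ≈ -90.29°
PM = 180° + (-90.29°) = 89.71°

90°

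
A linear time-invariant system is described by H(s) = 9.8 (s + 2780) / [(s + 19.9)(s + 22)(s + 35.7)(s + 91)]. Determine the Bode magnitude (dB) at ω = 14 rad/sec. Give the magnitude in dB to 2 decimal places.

-38.30 dB

|j14 + 2780| = √(14² + 2780²) = 2780
|j14 + 19.9| = √(14² + 19.9²) = 24.33
|j14 + 22| = √(14² + 22²) = 26.08
|j14 + 35.7| = √(14² + 35.7²) = 38.35
|j14 + 91| = √(14² + 91²) = 92.07
|H(j14)| = 9.8 × 2780 / (24.33 × 26.08 × 38.35 × 92.07) = 0.012162
20 log₁₀(0.012162) = -38.300 dB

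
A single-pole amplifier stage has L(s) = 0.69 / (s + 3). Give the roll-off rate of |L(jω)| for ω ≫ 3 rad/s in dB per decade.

-20 dB/decade

With 0 zeros and 1 pole, the high-frequency asymptotic slope is 20 × (0 − 1) = -20 dB/decade.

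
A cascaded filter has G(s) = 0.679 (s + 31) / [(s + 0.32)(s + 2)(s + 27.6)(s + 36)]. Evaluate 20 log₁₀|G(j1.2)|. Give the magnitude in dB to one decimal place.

|j1.2 + 31| = √(1.2² + 31²) = 31.02
|j1.2 + 0.32| = √(1.2² + 0.32²) = 1.242
|j1.2 + 2| = √(1.2² + 2²) = 2.332
|j1.2 + 27.6| = √(1.2² + 27.6²) = 27.63
|j1.2 + 36| = √(1.2² + 36²) = 36.02
|G(j1.2)| = 0.679 × 31.02 / (1.242 × 2.332 × 27.63 × 36.02) = 0.007308
20 log₁₀(0.007308) = -42.72 dB

-42.7 dB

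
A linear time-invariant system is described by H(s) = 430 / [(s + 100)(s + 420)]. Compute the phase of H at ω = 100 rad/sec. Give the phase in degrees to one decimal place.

-58.4°

∠(j100 + 100) = arctan(100/100) = 45.00°
∠(j100 + 420) = arctan(100/420) = 13.39°
∠H(j100) = − (45.00° + 13.39°) = -58.39°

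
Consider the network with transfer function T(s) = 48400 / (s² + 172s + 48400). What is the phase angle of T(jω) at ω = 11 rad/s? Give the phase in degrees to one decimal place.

∠[(j11)² + 172(j11) + 48400] = ∠[48279 + j1892] = 2.24°
∠T(j11) = −2.24° = -2.24°

-2.2°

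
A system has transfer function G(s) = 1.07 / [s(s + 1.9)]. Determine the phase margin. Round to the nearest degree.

Gain crossover: |G(jω)| = 1 at ω ≈ 0.542 rad/s.
∠G(j0.542) = −90° − arctan(0.542/1.9) ≈ -105.91°
PM = 180° + (-105.91°) = 74.09°

74°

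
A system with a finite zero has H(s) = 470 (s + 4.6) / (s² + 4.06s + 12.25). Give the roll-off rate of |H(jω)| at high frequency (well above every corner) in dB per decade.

-20 dB/decade

With 1 zero and 2 poles, the high-frequency asymptotic slope is 20 × (1 − 2) = -20 dB/decade.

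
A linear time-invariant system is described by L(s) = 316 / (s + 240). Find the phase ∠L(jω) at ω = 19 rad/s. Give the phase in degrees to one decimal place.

-4.5°

∠(j19 + 240) = arctan(19/240) = 4.53°
∠L(j19) = −4.53° = -4.53°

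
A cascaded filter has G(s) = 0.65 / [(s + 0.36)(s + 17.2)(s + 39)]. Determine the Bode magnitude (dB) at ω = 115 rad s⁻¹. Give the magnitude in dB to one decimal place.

|j115 + 0.36| = √(115² + 0.36²) = 115
|j115 + 17.2| = √(115² + 17.2²) = 116.3
|j115 + 39| = √(115² + 39²) = 121.4
|G(j115)| = 0.65 / (115 × 116.3 × 121.4) = 4.0029e-07
20 log₁₀(4.0029e-07) = -127.95 dB

-128.0 dB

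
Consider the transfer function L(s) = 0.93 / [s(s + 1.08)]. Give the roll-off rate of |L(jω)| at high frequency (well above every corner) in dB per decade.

-40 dB/decade

With 0 zeros and 2 poles, the high-frequency asymptotic slope is 20 × (0 − 2) = -40 dB/decade.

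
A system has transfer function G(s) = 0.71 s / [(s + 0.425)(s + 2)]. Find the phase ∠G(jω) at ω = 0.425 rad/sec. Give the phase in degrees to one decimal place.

∠(j0.425) = 90.00°
∠(j0.425 + 0.425) = arctan(0.425/0.425) = 45.00°
∠(j0.425 + 2) = arctan(0.425/2) = 12.00°
∠G(j0.425) = 90.00° − (45.00° + 12.00°) = 33.00°

33.0°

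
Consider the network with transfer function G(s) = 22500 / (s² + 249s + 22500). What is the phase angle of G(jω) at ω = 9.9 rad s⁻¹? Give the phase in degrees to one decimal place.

∠[(j9.9)² + 249(j9.9) + 22500] = ∠[22402 + j2465.1] = 6.28°
∠G(j9.9) = −6.28° = -6.28°

-6.3 deg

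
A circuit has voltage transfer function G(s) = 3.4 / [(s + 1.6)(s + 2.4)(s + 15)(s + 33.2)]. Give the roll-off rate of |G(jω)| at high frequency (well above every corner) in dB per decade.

With 0 zeros and 4 poles, the high-frequency asymptotic slope is 20 × (0 − 4) = -80 dB/decade.

-80 dB/decade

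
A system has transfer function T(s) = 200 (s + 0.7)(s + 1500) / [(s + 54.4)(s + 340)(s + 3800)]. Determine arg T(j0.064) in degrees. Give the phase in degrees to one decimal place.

∠(j0.064 + 0.7) = arctan(0.064/0.7) = 5.22°
∠(j0.064 + 1500) = arctan(0.064/1500) = 0.00°
∠(j0.064 + 54.4) = arctan(0.064/54.4) = 0.07°
∠(j0.064 + 340) = arctan(0.064/340) = 0.01°
∠(j0.064 + 3800) = arctan(0.064/3800) = 0.00°
∠T(j0.064) = 5.22° + 0.00° − (0.07° + 0.01° + 0.00°) = 5.15°

5.1°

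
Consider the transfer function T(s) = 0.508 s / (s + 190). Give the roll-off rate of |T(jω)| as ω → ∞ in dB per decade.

0 dB/decade

With 1 zero and 1 pole, the high-frequency asymptotic slope is 20 × (1 − 1) = 0 dB/decade.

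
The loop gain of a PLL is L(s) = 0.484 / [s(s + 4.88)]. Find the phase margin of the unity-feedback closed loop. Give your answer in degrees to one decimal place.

Gain crossover: |L(jω)| = 1 at ω ≈ 0.0992 rad s⁻¹.
∠L(j0.0992) = −90° − arctan(0.0992/4.88) ≈ -91.16°
PM = 180° + (-91.16°) = 88.84°

88.8°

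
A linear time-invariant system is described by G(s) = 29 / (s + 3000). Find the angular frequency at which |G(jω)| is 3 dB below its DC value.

For a single-pole low-pass, the −3 dB point is at the pole: ω = 3000 rad/s.

3000 rad/s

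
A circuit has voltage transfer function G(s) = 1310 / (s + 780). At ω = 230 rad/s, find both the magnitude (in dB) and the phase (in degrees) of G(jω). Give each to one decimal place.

|j230 + 780| = √(230² + 780²) = 813.2
|G(j230)| = 1310 / 813.2 = 1.6109
20 log₁₀(1.6109) = 4.14 dB
∠(j230 + 780) = arctan(230/780) = 16.43°
∠G(j230) = −16.43° = -16.43°

|G| = 4.1 dB, ∠G = -16.4°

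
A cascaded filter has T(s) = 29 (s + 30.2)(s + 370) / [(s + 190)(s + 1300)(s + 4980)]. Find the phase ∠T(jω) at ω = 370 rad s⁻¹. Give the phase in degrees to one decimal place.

∠(j370 + 30.2) = arctan(370/30.2) = 85.33°
∠(j370 + 370) = arctan(370/370) = 45.00°
∠(j370 + 190) = arctan(370/190) = 62.82°
∠(j370 + 1300) = arctan(370/1300) = 15.89°
∠(j370 + 4980) = arctan(370/4980) = 4.25°
∠T(j370) = 85.33° + 45.00° − (62.82° + 15.89° + 4.25°) = 47.38°

47.4 deg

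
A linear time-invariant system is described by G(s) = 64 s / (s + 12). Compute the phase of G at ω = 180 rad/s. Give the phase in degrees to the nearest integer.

4°

∠(j180) = 90.00°
∠(j180 + 12) = arctan(180/12) = 86.19°
∠G(j180) = 90.00° − 86.19° = 3.81°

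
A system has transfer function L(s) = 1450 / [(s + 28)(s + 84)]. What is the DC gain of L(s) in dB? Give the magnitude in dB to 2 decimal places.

-4.20 dB

L(0) = 1450 / (28 × 84) = 0.6165
20 log₁₀(0.6165) = -4.201 dB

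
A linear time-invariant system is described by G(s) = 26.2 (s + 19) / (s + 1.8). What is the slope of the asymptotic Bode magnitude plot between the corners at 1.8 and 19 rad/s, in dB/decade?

In this band the factors already past their corner are: pole at 1.8; net slope = -20 dB/decade.

-20 dB/decade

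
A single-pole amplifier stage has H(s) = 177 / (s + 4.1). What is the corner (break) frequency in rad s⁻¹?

The single real pole at s = −4.1 gives a corner at ω = 4.1 rad s⁻¹.

4.1 rad s⁻¹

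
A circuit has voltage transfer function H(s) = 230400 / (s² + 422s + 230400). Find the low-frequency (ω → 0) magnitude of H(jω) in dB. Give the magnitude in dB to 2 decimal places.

H(0) = 230400 / 230400 = 1
20 log₁₀(1) = 0.000 dB

0.00 dB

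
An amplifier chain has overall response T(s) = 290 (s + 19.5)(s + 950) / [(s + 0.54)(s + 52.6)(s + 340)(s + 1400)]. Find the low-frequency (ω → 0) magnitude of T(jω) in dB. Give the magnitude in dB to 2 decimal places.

T(0) = 290 × 19.5 × 950 / (0.54 × 52.6 × 340 × 1400) = 0.39735
20 log₁₀(0.39735) = -8.017 dB

-8.02 dB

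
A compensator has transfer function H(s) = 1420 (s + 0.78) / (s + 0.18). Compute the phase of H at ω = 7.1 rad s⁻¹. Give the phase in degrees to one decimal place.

∠(j7.1 + 0.78) = arctan(7.1/0.78) = 83.73°
∠(j7.1 + 0.18) = arctan(7.1/0.18) = 88.55°
∠H(j7.1) = 83.73° − 88.55° = -4.82°

-4.8 deg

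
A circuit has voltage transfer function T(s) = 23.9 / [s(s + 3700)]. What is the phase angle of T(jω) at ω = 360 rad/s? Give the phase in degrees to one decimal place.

∠(j360 + 3700) = arctan(360/3700) = 5.56°
∠(j360) = 90.00°
∠T(j360) = − (5.56° + 90.00°) = -95.56°

-95.6 deg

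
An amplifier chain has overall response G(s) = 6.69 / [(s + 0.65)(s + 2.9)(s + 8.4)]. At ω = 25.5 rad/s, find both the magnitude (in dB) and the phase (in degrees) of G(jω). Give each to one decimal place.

|j25.5 + 0.65| = √(25.5² + 0.65²) = 25.51
|j25.5 + 2.9| = √(25.5² + 2.9²) = 25.66
|j25.5 + 8.4| = √(25.5² + 8.4²) = 26.85
|G(j25.5)| = 6.69 / (25.51 × 25.66 × 26.85) = 0.00038063
20 log₁₀(0.00038063) = -68.39 dB
∠(j25.5 + 0.65) = arctan(25.5/0.65) = 88.54°
∠(j25.5 + 2.9) = arctan(25.5/2.9) = 83.51°
∠(j25.5 + 8.4) = arctan(25.5/8.4) = 71.77°
∠G(j25.5) = − (88.54° + 83.51° + 71.77°) = -243.82°

|G| = -68.4 dB, ∠G = -243.8°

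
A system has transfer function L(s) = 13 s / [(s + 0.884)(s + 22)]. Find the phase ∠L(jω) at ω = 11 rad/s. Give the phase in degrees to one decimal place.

-22.0°

∠(j11) = 90.00°
∠(j11 + 0.884) = arctan(11/0.884) = 85.41°
∠(j11 + 22) = arctan(11/22) = 26.57°
∠L(j11) = 90.00° − (85.41° + 26.57°) = -21.97°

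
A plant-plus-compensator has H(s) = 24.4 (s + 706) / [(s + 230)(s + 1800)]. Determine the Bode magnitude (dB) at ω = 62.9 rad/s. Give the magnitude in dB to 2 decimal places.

-27.90 dB

|j62.9 + 706| = √(62.9² + 706²) = 708.8
|j62.9 + 230| = √(62.9² + 230²) = 238.4
|j62.9 + 1800| = √(62.9² + 1800²) = 1801
|H(j62.9)| = 24.4 × 708.8 / (238.4 × 1801) = 0.04027
20 log₁₀(0.04027) = -27.900 dB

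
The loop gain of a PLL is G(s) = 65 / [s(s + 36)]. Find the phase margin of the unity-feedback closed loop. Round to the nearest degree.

87°

Gain crossover: |G(jω)| = 1 at ω ≈ 1.8 rad/sec.
∠G(j1.8) = −90° − arctan(1.8/36) ≈ -92.87°
PM = 180° + (-92.87°) = 87.13°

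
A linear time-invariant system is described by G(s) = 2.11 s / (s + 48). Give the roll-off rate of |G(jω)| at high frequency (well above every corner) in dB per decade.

With 1 zero and 1 pole, the high-frequency asymptotic slope is 20 × (1 − 1) = 0 dB/decade.

0 dB/decade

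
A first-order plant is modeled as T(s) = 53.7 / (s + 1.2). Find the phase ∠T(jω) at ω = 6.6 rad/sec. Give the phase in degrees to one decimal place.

∠(j6.6 + 1.2) = arctan(6.6/1.2) = 79.70°
∠T(j6.6) = −79.70° = -79.70°

-79.7°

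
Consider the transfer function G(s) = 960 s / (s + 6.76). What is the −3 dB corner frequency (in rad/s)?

For a single-pole high-pass, the −3 dB point is at the pole: ω = 6.76 rad/s.

6.76 rad/s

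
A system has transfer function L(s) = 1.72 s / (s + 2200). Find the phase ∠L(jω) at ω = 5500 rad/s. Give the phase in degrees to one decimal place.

21.8°

∠(j5500) = 90.00°
∠(j5500 + 2200) = arctan(5500/2200) = 68.20°
∠L(j5500) = 90.00° − 68.20° = 21.80°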